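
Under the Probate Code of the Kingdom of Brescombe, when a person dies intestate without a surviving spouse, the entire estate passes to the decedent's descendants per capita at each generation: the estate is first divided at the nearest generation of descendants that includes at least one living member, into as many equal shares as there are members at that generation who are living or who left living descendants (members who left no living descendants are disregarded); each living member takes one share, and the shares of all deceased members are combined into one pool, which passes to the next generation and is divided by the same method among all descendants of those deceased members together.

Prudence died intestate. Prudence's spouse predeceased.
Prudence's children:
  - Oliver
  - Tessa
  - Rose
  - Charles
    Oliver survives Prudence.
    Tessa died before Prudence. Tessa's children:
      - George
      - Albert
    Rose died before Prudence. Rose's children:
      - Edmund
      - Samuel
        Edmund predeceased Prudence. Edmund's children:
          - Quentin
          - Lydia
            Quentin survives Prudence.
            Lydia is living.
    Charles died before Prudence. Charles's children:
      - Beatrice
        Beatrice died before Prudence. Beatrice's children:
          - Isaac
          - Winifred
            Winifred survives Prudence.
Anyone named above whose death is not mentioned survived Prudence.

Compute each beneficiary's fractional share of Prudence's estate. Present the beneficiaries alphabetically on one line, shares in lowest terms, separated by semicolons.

Albert 3/20; George 3/20; Isaac 3/40; Lydia 3/40; Oliver 1/4; Quentin 3/40; Samuel 3/20; Winifred 3/40

There is no surviving spouse, so the entire estate passes to Prudence's descendants per capita at each generation.
At generation 1 (Oliver, Tessa, Rose, Charles) there are 4 shares of (1)/4 = 1/4 each.
Living: Oliver — each takes 1/4.
Deceased: Tessa, Rose, and Charles. Their combined 3/4 is pooled and carried to generation 2.
At generation 2 (George, Albert, Edmund, Samuel, Beatrice) there are 5 shares of (3/4)/5 = 3/20 each.
Living: George, Albert, and Samuel — each takes 3/20.
Deceased: Edmund and Beatrice. Their combined 3/10 is pooled and carried to generation 3.
At generation 3 (Quentin, Lydia, Isaac, Winifred) there are 4 shares of (3/10)/4 = 3/40 each.
Living: Quentin, Lydia, Isaac, and Winifred — each takes 3/40.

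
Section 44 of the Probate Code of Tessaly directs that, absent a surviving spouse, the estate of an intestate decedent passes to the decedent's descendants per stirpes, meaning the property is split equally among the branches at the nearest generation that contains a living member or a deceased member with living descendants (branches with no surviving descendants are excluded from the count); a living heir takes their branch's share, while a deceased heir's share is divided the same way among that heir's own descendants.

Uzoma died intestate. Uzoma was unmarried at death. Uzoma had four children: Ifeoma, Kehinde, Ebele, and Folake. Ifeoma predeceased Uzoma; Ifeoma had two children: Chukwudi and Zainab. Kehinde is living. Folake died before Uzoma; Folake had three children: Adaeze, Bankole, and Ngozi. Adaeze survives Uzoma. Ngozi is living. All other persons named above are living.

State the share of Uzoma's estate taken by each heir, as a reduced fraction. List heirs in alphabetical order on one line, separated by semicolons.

There is no surviving spouse, so the entire estate passes to Uzoma's descendants per stirpes.
The estate is divided into 4 equal shares of 1/4 among Ifeoma, Kehinde, Ebele, Folake.
Ifeoma predeceased; the 1/4 allotted to Ifeoma's branch passes to Ifeoma's issue by representation.
The 1/4 is divided into 2 equal shares of 1/8 among Chukwudi, Zainab.
Chukwudi is living and takes 1/8.
Zainab is living and takes 1/8.
Kehinde is living and takes 1/4.
Ebele is living and takes 1/4.
Folake predeceased; the 1/4 allotted to Folake's branch passes to Folake's issue by representation.
The 1/4 is divided into 3 equal shares of 1/12 among Adaeze, Bankole, Ngozi.
Adaeze is living and takes 1/12.
Bankole is living and takes 1/12.
Ngozi is living and takes 1/12.

Adaeze 1/12; Bankole 1/12; Chukwudi 1/8; Ebele 1/4; Kehinde 1/4; Ngozi 1/12; Zainab 1/8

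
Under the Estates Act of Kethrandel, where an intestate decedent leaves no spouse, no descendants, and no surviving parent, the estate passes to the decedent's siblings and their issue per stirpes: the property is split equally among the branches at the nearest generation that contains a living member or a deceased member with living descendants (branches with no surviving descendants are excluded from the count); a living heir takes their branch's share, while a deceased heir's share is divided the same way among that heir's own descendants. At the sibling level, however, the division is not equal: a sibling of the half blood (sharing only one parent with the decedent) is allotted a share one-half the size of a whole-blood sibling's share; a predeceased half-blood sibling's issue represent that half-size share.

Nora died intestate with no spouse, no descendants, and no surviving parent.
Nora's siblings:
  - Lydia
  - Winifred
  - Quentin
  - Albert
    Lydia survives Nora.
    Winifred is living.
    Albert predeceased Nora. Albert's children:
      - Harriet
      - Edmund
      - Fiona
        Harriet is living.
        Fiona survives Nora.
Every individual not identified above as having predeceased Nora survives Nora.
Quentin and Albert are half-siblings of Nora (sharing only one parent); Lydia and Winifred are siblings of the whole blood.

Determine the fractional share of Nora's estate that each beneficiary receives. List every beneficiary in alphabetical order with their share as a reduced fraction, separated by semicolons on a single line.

Edmund 1/18; Fiona 1/18; Harriet 1/18; Lydia 1/3; Quentin 1/6; Winifred 1/3

No spouse, descendants, or parent survives, so the estate passes to Nora's siblings per stirpes.
Half-blood siblings count for one-half the weight of whole-blood siblings at the initial division.
Dividing 1 in proportion to weights (total weight 3): Lydia (weight 1) → 1/3; Winifred (weight 1) → 1/3; Quentin (weight 1/2) → 1/6; Albert (weight 1/2) → 1/6.
Lydia is living and takes 1/3.
Winifred is living and takes 1/3.
Quentin is living and takes 1/6.
Albert predeceased; the 1/6 allotted to Albert's branch passes to Albert's issue by representation.
The 1/6 is divided into 3 equal shares of 1/18 among Harriet, Edmund, Fiona.
Harriet is living and takes 1/18.
Edmund is living and takes 1/18.
Fiona is living and takes 1/18.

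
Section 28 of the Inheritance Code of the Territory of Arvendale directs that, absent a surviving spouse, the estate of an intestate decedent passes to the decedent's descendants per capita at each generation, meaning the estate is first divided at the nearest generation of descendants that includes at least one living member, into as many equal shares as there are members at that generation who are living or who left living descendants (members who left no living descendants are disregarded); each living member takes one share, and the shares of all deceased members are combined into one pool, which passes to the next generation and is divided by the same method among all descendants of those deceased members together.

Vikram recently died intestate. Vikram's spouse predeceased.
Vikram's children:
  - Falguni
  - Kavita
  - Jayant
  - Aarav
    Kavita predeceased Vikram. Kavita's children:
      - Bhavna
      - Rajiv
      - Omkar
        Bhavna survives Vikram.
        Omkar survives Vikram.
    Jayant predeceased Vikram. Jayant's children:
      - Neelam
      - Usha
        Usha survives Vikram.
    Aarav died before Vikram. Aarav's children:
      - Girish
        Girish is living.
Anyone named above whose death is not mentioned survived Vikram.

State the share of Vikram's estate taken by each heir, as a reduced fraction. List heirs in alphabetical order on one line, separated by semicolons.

Bhavna 1/8; Falguni 1/4; Girish 1/8; Neelam 1/8; Omkar 1/8; Rajiv 1/8; Usha 1/8

There is no surviving spouse, so the entire estate passes to Vikram's descendants per capita at each generation.
At generation 1 (Falguni, Kavita, Jayant, Aarav) there are 4 shares of (1)/4 = 1/4 each.
Living: Falguni — each takes 1/4.
Deceased: Kavita, Jayant, and Aarav. Their combined 3/4 is pooled and carried to generation 2.
At generation 2 (Bhavna, Rajiv, Omkar, Neelam, Usha, Girish) there are 6 shares of (3/4)/6 = 1/8 each.
Living: Bhavna, Rajiv, Omkar, Neelam, Usha, and Girish — each takes 1/8.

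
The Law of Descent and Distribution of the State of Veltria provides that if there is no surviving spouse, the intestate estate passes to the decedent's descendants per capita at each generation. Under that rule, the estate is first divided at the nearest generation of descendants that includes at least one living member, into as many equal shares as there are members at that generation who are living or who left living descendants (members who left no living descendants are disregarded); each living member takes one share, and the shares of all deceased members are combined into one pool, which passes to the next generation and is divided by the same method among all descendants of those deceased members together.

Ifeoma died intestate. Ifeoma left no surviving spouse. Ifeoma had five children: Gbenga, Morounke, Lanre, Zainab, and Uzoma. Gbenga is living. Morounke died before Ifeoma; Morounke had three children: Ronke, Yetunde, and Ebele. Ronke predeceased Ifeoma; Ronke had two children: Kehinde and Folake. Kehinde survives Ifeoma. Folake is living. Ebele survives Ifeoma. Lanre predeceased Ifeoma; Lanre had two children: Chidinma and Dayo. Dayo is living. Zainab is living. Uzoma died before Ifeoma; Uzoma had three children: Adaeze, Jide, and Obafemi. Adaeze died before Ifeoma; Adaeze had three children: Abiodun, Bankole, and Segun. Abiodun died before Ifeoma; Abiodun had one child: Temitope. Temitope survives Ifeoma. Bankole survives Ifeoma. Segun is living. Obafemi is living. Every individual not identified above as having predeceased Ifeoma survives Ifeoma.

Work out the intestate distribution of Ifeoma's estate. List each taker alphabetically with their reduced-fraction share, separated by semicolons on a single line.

There is no surviving spouse, so the entire estate passes to Ifeoma's descendants per capita at each generation.
At generation 1 (Gbenga, Morounke, Lanre, Zainab, Uzoma) there are 5 shares of (1)/5 = 1/5 each.
Living: Gbenga and Zainab — each takes 1/5.
Deceased: Morounke, Lanre, and Uzoma. Their combined 3/5 is pooled and carried to generation 2.
At generation 2 (Ronke, Yetunde, Ebele, Chidinma, Dayo, Adaeze, Jide, Obafemi) there are 8 shares of (3/5)/8 = 3/40 each.
Living: Yetunde, Ebele, Chidinma, Dayo, Jide, and Obafemi — each takes 3/40.
Deceased: Ronke and Adaeze. Their combined 3/20 is pooled and carried to generation 3.
At generation 3 (Kehinde, Folake, Abiodun, Bankole, Segun) there are 5 shares of (3/20)/5 = 3/100 each.
Living: Kehinde, Folake, Bankole, and Segun — each takes 3/100.
Deceased: Abiodun. That 3/100 share is carried to generation 4.
At generation 4 (Temitope) there are 1 shares of (3/100)/1 = 3/100 each.
Living: Temitope — each takes 3/100.

Bankole 3/100; Chidinma 3/40; Dayo 3/40; Ebele 3/40; Folake 3/100; Gbenga 1/5; Jide 3/40; Kehinde 3/100; Obafemi 3/40; Segun 3/100; Temitope 3/100; Yetunde 3/40; Zainab 1/5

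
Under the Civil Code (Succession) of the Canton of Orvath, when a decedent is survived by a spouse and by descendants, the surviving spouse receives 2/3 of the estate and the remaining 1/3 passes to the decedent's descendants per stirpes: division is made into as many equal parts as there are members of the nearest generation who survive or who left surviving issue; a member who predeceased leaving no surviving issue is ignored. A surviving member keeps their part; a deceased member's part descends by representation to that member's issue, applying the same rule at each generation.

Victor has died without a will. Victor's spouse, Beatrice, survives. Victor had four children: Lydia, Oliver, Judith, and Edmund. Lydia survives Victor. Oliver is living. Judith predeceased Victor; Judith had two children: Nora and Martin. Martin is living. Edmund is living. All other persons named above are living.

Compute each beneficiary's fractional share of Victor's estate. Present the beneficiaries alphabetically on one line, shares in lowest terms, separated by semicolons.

Beatrice, as surviving spouse, takes 2/3.
The remaining 1/3 passes to Victor's descendants per stirpes.
The 1/3 is divided into 4 equal shares of 1/12 among Lydia, Oliver, Judith, Edmund.
Lydia is living and takes 1/12.
Oliver is living and takes 1/12.
Judith predeceased; the 1/12 allotted to Judith's branch passes to Judith's issue by representation.
The 1/12 is divided into 2 equal shares of 1/24 among Nora, Martin.
Nora is living and takes 1/24.
Martin is living and takes 1/24.
Edmund is living and takes 1/12.

Beatrice 2/3; Edmund 1/12; Lydia 1/12; Martin 1/24; Nora 1/24; Oliver 1/12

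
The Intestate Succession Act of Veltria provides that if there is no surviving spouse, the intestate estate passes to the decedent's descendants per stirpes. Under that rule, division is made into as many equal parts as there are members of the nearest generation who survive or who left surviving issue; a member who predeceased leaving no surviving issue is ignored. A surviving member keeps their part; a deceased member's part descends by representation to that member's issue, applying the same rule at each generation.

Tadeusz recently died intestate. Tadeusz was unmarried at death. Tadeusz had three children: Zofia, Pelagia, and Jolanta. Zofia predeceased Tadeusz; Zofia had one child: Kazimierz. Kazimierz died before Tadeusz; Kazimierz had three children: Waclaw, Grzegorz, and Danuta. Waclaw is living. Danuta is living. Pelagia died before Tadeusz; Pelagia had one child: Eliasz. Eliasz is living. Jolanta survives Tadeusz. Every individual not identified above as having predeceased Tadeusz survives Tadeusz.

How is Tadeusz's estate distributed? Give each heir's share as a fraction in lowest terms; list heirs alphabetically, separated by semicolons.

Danuta 1/9; Eliasz 1/3; Grzegorz 1/9; Jolanta 1/3; Waclaw 1/9

There is no surviving spouse, so the entire estate passes to Tadeusz's descendants per stirpes.
The estate is divided into 3 equal shares of 1/3 among Zofia, Pelagia, Jolanta.
Zofia predeceased; the 1/3 allotted to Zofia's branch passes to Zofia's issue by representation.
Kazimierz's line is the sole branch at this level, so the full 1/3 passes to Kazimierz's issue by representation.
The 1/3 is divided into 3 equal shares of 1/9 among Waclaw, Grzegorz, Danuta.
Waclaw is living and takes 1/9.
Grzegorz is living and takes 1/9.
Danuta is living and takes 1/9.
Pelagia predeceased; the 1/3 allotted to Pelagia's branch passes to Pelagia's issue by representation.
Eliasz is the sole taker at this level and receives the full 1/3.
Jolanta is living and takes 1/3.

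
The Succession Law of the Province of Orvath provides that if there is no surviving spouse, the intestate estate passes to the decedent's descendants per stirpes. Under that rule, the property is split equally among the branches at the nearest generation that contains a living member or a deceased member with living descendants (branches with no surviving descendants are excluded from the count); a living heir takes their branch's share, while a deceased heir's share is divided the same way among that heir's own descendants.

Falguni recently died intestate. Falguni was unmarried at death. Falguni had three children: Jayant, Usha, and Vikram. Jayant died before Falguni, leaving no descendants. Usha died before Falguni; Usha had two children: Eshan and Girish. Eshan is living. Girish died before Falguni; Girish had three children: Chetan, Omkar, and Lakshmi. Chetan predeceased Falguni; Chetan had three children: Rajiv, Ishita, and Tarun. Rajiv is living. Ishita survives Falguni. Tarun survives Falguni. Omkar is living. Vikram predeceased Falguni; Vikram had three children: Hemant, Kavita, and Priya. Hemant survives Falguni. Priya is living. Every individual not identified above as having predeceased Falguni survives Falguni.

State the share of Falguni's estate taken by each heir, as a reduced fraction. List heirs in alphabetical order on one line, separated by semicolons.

Eshan 1/4; Hemant 1/6; Ishita 1/36; Kavita 1/6; Lakshmi 1/12; Omkar 1/12; Priya 1/6; Rajiv 1/36; Tarun 1/36

There is no surviving spouse, so the entire estate passes to Falguni's descendants per stirpes.
Jayant left no surviving issue, so that branch lapses and is disregarded.
The estate is divided into 2 equal shares of 1/2 among Usha, Vikram.
Usha predeceased; the 1/2 allotted to Usha's branch passes to Usha's issue by representation.
The 1/2 is divided into 2 equal shares of 1/4 among Eshan, Girish.
Eshan is living and takes 1/4.
Girish predeceased; the 1/4 allotted to Girish's branch passes to Girish's issue by representation.
The 1/4 is divided into 3 equal shares of 1/12 among Chetan, Omkar, Lakshmi.
Chetan predeceased; the 1/12 allotted to Chetan's branch passes to Chetan's issue by representation.
The 1/12 is divided into 3 equal shares of 1/36 among Rajiv, Ishita, Tarun.
Rajiv is living and takes 1/36.
Ishita is living and takes 1/36.
Tarun is living and takes 1/36.
Omkar is living and takes 1/12.
Lakshmi is living and takes 1/12.
Vikram predeceased; the 1/2 allotted to Vikram's branch passes to Vikram's issue by representation.
The 1/2 is divided into 3 equal shares of 1/6 among Hemant, Kavita, Priya.
Hemant is living and takes 1/6.
Kavita is living and takes 1/6.
Priya is living and takes 1/6.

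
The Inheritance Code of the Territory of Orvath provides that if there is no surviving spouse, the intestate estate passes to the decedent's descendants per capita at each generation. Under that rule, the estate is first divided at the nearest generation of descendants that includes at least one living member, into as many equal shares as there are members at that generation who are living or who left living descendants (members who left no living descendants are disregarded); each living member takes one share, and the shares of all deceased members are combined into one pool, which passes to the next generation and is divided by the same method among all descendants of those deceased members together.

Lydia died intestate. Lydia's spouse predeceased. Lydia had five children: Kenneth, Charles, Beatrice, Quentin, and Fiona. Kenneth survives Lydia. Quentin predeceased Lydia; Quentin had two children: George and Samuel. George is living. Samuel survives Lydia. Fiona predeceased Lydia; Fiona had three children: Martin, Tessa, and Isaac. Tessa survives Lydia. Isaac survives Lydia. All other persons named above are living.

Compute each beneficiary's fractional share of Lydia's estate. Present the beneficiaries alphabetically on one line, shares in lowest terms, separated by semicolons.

Beatrice 1/5; Charles 1/5; George 2/25; Isaac 2/25; Kenneth 1/5; Martin 2/25; Samuel 2/25; Tessa 2/25

There is no surviving spouse, so the entire estate passes to Lydia's descendants per capita at each generation.
At generation 1 (Kenneth, Charles, Beatrice, Quentin, Fiona) there are 5 shares of (1)/5 = 1/5 each.
Living: Kenneth, Charles, and Beatrice — each takes 1/5.
Deceased: Quentin and Fiona. Their combined 2/5 is pooled and carried to generation 2.
At generation 2 (George, Samuel, Martin, Tessa, Isaac) there are 5 shares of (2/5)/5 = 2/25 each.
Living: George, Samuel, Martin, Tessa, and Isaac — each takes 2/25.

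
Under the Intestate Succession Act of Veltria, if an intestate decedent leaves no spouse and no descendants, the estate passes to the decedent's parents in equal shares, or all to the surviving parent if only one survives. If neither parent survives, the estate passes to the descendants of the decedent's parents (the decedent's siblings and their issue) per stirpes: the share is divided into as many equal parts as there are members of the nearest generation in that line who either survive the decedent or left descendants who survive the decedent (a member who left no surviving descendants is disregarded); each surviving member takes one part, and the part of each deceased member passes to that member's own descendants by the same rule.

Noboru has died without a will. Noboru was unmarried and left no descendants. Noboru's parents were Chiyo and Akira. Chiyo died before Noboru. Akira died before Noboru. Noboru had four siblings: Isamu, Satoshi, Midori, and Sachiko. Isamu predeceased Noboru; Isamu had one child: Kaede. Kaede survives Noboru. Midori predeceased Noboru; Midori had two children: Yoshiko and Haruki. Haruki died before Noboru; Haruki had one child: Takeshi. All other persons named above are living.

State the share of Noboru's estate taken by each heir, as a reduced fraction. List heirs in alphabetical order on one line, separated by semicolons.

Kaede 1/4; Sachiko 1/4; Satoshi 1/4; Takeshi 1/8; Yoshiko 1/8

Neither parent survives and there are no descendants, so the estate passes to Noboru's siblings and their issue per stirpes.
The estate is divided into 4 equal shares of 1/4 among Isamu, Satoshi, Midori, Sachiko.
Isamu predeceased; the 1/4 allotted to Isamu's branch passes to Isamu's issue by representation.
Kaede is the sole taker at this level and receives the full 1/4.
Satoshi is living and takes 1/4.
Midori predeceased; the 1/4 allotted to Midori's branch passes to Midori's issue by representation.
The 1/4 is divided into 2 equal shares of 1/8 among Yoshiko, Haruki.
Yoshiko is living and takes 1/8.
Haruki predeceased; the 1/8 allotted to Haruki's branch passes to Haruki's issue by representation.
Takeshi is the sole taker at this level and receives the full 1/8.
Sachiko is living and takes 1/4.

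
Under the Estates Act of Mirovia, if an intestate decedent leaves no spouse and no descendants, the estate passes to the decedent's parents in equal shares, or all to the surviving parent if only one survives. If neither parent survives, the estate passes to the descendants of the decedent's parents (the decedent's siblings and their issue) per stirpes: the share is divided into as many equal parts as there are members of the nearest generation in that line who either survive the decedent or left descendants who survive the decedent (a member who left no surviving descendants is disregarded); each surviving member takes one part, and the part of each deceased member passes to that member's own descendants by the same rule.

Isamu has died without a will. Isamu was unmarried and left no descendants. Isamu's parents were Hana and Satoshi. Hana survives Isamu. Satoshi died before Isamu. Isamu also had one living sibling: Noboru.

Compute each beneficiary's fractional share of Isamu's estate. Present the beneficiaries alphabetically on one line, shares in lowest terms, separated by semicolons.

Hana 1

Only one parent, Hana, survives, so Hana takes the entire estate. The siblings take nothing because a surviving parent has priority.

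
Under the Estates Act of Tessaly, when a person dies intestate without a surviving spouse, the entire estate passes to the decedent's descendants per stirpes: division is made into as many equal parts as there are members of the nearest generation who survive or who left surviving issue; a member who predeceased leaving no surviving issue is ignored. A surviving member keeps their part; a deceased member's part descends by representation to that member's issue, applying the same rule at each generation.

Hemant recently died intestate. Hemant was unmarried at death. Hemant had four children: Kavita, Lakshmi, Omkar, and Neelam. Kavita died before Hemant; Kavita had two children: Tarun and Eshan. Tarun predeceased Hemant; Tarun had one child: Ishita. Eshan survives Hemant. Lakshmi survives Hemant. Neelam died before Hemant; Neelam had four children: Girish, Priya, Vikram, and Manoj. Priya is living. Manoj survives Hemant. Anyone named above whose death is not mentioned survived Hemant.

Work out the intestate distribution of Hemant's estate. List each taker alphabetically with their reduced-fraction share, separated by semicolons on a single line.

There is no surviving spouse, so the entire estate passes to Hemant's descendants per stirpes.
The estate is divided into 4 equal shares of 1/4 among Kavita, Lakshmi, Omkar, Neelam.
Kavita predeceased; the 1/4 allotted to Kavita's branch passes to Kavita's issue by representation.
The 1/4 is divided into 2 equal shares of 1/8 among Tarun, Eshan.
Tarun predeceased; the 1/8 allotted to Tarun's branch passes to Tarun's issue by representation.
Ishita is the sole taker at this level and receives the full 1/8.
Eshan is living and takes 1/8.
Lakshmi is living and takes 1/4.
Omkar is living and takes 1/4.
Neelam predeceased; the 1/4 allotted to Neelam's branch passes to Neelam's issue by representation.
The 1/4 is divided into 4 equal shares of 1/16 among Girish, Priya, Vikram, Manoj.
Girish is living and takes 1/16.
Priya is living and takes 1/16.
Vikram is living and takes 1/16.
Manoj is living and takes 1/16.

Eshan 1/8; Girish 1/16; Ishita 1/8; Lakshmi 1/4; Manoj 1/16; Omkar 1/4; Priya 1/16; Vikram 1/16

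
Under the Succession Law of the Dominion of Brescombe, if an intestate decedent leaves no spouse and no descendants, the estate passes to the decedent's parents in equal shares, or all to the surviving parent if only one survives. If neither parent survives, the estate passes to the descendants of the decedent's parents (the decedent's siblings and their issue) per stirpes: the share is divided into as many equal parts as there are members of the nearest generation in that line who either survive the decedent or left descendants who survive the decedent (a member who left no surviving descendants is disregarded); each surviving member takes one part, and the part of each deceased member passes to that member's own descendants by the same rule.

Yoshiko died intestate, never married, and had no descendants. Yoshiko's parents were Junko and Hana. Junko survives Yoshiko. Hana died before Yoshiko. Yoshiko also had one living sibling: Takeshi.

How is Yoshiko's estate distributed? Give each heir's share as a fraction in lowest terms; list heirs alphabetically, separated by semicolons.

Junko 1

Only one parent, Junko, survives, so Junko takes the entire estate. The siblings take nothing because a surviving parent has priority.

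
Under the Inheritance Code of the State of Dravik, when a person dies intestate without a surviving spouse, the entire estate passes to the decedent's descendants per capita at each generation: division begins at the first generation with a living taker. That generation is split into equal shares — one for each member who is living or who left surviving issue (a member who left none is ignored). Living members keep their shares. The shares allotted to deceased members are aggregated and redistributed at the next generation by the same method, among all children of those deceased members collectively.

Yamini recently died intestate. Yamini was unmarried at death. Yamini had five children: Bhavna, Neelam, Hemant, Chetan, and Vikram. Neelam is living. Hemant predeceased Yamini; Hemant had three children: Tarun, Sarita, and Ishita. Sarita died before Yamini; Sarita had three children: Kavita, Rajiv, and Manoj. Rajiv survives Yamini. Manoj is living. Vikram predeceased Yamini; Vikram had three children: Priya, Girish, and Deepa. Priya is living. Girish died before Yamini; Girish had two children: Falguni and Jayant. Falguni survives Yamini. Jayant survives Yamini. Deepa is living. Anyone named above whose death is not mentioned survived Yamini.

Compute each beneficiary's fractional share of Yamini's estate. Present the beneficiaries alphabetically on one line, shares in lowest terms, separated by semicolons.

There is no surviving spouse, so the entire estate passes to Yamini's descendants per capita at each generation.
At generation 1 (Bhavna, Neelam, Hemant, Chetan, Vikram) there are 5 shares of (1)/5 = 1/5 each.
Living: Bhavna, Neelam, and Chetan — each takes 1/5.
Deceased: Hemant and Vikram. Their combined 2/5 is pooled and carried to generation 2.
At generation 2 (Tarun, Sarita, Ishita, Priya, Girish, Deepa) there are 6 shares of (2/5)/6 = 1/15 each.
Living: Tarun, Ishita, Priya, and Deepa — each takes 1/15.
Deceased: Sarita and Girish. Their combined 2/15 is pooled and carried to generation 3.
At generation 3 (Kavita, Rajiv, Manoj, Falguni, Jayant) there are 5 shares of (2/15)/5 = 2/75 each.
Living: Kavita, Rajiv, Manoj, Falguni, and Jayant — each takes 2/75.

Bhavna 1/5; Chetan 1/5; Deepa 1/15; Falguni 2/75; Ishita 1/15; Jayant 2/75; Kavita 2/75; Manoj 2/75; Neelam 1/5; Priya 1/15; Rajiv 2/75; Tarun 1/15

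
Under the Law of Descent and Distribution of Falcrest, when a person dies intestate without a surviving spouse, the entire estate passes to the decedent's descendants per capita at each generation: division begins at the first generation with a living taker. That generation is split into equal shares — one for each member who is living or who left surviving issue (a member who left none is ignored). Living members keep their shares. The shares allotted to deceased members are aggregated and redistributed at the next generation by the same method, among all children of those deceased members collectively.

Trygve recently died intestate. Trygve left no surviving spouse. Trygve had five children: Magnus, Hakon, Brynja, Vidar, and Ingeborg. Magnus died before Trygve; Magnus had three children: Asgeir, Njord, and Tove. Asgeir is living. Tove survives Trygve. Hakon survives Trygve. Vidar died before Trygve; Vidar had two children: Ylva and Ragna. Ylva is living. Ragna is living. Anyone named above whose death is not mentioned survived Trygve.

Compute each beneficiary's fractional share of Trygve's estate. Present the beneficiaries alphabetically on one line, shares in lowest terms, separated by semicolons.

There is no surviving spouse, so the entire estate passes to Trygve's descendants per capita at each generation.
At generation 1 (Magnus, Hakon, Brynja, Vidar, Ingeborg) there are 5 shares of (1)/5 = 1/5 each.
Living: Hakon, Brynja, and Ingeborg — each takes 1/5.
Deceased: Magnus and Vidar. Their combined 2/5 is pooled and carried to generation 2.
At generation 2 (Asgeir, Njord, Tove, Ylva, Ragna) there are 5 shares of (2/5)/5 = 2/25 each.
Living: Asgeir, Njord, Tove, Ylva, and Ragna — each takes 2/25.

Asgeir 2/25; Brynja 1/5; Hakon 1/5; Ingeborg 1/5; Njord 2/25; Ragna 2/25; Tove 2/25; Ylva 2/25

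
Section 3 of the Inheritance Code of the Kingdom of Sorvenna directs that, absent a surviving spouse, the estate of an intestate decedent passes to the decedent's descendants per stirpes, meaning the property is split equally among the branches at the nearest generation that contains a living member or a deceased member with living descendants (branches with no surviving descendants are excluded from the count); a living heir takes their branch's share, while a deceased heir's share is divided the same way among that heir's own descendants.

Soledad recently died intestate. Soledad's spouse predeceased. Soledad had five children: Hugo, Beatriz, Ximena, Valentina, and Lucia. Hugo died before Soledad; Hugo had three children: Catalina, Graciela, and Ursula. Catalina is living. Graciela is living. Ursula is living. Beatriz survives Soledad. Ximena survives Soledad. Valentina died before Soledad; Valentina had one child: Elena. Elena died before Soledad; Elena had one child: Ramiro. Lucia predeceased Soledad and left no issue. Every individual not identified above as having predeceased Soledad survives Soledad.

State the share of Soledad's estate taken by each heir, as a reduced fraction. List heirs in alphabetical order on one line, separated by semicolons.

There is no surviving spouse, so the entire estate passes to Soledad's descendants per stirpes.
Lucia left no surviving issue, so that branch lapses and is disregarded.
The estate is divided into 4 equal shares of 1/4 among Hugo, Beatriz, Ximena, Valentina.
Hugo predeceased; the 1/4 allotted to Hugo's branch passes to Hugo's issue by representation.
The 1/4 is divided into 3 equal shares of 1/12 among Catalina, Graciela, Ursula.
Catalina is living and takes 1/12.
Graciela is living and takes 1/12.
Ursula is living and takes 1/12.
Beatriz is living and takes 1/4.
Ximena is living and takes 1/4.
Valentina predeceased; the 1/4 allotted to Valentina's branch passes to Valentina's issue by representation.
Elena's line is the sole branch at this level, so the full 1/4 passes to Elena's issue by representation.
Ramiro is the sole taker at this level and receives the full 1/4.

Beatriz 1/4; Catalina 1/12; Graciela 1/12; Ramiro 1/4; Ursula 1/12; Ximena 1/4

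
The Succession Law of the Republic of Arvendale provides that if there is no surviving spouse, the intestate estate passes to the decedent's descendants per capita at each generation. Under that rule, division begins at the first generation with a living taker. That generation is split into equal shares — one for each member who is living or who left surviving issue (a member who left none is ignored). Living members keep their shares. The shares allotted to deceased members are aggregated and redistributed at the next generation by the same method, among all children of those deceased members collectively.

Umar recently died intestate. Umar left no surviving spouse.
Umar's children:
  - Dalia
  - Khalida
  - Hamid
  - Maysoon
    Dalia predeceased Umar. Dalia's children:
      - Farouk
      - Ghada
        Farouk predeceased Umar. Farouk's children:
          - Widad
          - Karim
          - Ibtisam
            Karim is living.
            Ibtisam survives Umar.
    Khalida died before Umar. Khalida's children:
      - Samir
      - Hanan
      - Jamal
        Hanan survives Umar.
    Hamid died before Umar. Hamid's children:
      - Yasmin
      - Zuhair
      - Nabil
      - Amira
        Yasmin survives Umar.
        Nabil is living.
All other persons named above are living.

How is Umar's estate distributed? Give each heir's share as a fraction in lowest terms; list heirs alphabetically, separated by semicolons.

There is no surviving spouse, so the entire estate passes to Umar's descendants per capita at each generation.
At generation 1 (Dalia, Khalida, Hamid, Maysoon) there are 4 shares of (1)/4 = 1/4 each.
Living: Maysoon — each takes 1/4.
Deceased: Dalia, Khalida, and Hamid. Their combined 3/4 is pooled and carried to generation 2.
At generation 2 (Farouk, Ghada, Samir, Hanan, Jamal, Yasmin, Zuhair, Nabil, Amira) there are 9 shares of (3/4)/9 = 1/12 each.
Living: Ghada, Samir, Hanan, Jamal, Yasmin, Zuhair, Nabil, and Amira — each takes 1/12.
Deceased: Farouk. That 1/12 share is carried to generation 3.
At generation 3 (Widad, Karim, Ibtisam) there are 3 shares of (1/12)/3 = 1/36 each.
Living: Widad, Karim, and Ibtisam — each takes 1/36.

Amira 1/12; Ghada 1/12; Hanan 1/12; Ibtisam 1/36; Jamal 1/12; Karim 1/36; Maysoon 1/4; Nabil 1/12; Samir 1/12; Widad 1/36; Yasmin 1/12; Zuhair 1/12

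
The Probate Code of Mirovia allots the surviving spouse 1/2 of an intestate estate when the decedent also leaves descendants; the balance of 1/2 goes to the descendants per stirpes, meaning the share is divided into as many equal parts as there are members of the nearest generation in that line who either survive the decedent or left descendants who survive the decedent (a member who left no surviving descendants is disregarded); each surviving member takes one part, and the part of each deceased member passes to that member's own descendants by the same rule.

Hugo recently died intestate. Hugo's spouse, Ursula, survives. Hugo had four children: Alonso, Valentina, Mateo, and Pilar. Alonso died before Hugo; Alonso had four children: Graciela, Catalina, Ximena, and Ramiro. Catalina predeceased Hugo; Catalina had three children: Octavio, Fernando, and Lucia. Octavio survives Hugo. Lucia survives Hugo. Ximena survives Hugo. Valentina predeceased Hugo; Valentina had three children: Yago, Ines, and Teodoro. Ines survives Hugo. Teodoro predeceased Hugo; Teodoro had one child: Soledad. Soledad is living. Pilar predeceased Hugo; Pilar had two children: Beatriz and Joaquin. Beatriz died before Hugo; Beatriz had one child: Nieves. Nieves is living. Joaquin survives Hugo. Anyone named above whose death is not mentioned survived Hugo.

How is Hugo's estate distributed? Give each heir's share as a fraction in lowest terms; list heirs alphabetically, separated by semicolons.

Fernando 1/96; Graciela 1/32; Ines 1/24; Joaquin 1/16; Lucia 1/96; Mateo 1/8; Nieves 1/16; Octavio 1/96; Ramiro 1/32; Soledad 1/24; Ursula 1/2; Ximena 1/32; Yago 1/24

Ursula, as surviving spouse, takes 1/2.
The remaining 1/2 passes to Hugo's descendants per stirpes.
The 1/2 is divided into 4 equal shares of 1/8 among Alonso, Valentina, Mateo, Pilar.
Alonso predeceased; the 1/8 allotted to Alonso's branch passes to Alonso's issue by representation.
The 1/8 is divided into 4 equal shares of 1/32 among Graciela, Catalina, Ximena, Ramiro.
Graciela is living and takes 1/32.
Catalina predeceased; the 1/32 allotted to Catalina's branch passes to Catalina's issue by representation.
The 1/32 is divided into 3 equal shares of 1/96 among Octavio, Fernando, Lucia.
Octavio is living and takes 1/96.
Fernando is living and takes 1/96.
Lucia is living and takes 1/96.
Ximena is living and takes 1/32.
Ramiro is living and takes 1/32.
Valentina predeceased; the 1/8 allotted to Valentina's branch passes to Valentina's issue by representation.
The 1/8 is divided into 3 equal shares of 1/24 among Yago, Ines, Teodoro.
Yago is living and takes 1/24.
Ines is living and takes 1/24.
Teodoro predeceased; the 1/24 allotted to Teodoro's branch passes to Teodoro's issue by representation.
Soledad is the sole taker at this level and receives the full 1/24.
Mateo is living and takes 1/8.
Pilar predeceased; the 1/8 allotted to Pilar's branch passes to Pilar's issue by representation.
The 1/8 is divided into 2 equal shares of 1/16 among Beatriz, Joaquin.
Beatriz predeceased; the 1/16 allotted to Beatriz's branch passes to Beatriz's issue by representation.
Nieves is the sole taker at this level and receives the full 1/16.
Joaquin is living and takes 1/16.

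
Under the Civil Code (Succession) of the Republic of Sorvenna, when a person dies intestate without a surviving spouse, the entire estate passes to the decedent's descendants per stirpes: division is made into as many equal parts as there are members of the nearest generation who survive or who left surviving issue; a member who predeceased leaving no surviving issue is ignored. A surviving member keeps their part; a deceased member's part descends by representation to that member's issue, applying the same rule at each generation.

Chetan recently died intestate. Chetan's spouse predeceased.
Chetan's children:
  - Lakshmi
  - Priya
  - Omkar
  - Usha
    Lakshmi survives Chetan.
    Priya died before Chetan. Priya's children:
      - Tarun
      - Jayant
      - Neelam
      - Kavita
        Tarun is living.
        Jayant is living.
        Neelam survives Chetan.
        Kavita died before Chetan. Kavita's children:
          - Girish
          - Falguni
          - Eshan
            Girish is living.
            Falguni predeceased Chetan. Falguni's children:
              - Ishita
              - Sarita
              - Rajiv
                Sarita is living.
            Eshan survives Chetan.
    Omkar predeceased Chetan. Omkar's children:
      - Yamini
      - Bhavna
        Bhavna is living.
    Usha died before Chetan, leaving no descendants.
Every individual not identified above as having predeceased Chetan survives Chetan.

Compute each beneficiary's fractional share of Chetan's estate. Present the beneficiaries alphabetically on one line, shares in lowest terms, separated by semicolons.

Bhavna 1/6; Eshan 1/36; Girish 1/36; Ishita 1/108; Jayant 1/12; Lakshmi 1/3; Neelam 1/12; Rajiv 1/108; Sarita 1/108; Tarun 1/12; Yamini 1/6

There is no surviving spouse, so the entire estate passes to Chetan's descendants per stirpes.
Usha left no surviving issue, so that branch lapses and is disregarded.
The estate is divided into 3 equal shares of 1/3 among Lakshmi, Priya, Omkar.
Lakshmi is living and takes 1/3.
Priya predeceased; the 1/3 allotted to Priya's branch passes to Priya's issue by representation.
The 1/3 is divided into 4 equal shares of 1/12 among Tarun, Jayant, Neelam, Kavita.
Tarun is living and takes 1/12.
Jayant is living and takes 1/12.
Neelam is living and takes 1/12.
Kavita predeceased; the 1/12 allotted to Kavita's branch passes to Kavita's issue by representation.
The 1/12 is divided into 3 equal shares of 1/36 among Girish, Falguni, Eshan.
Girish is living and takes 1/36.
Falguni predeceased; the 1/36 allotted to Falguni's branch passes to Falguni's issue by representation.
The 1/36 is divided into 3 equal shares of 1/108 among Ishita, Sarita, Rajiv.
Ishita is living and takes 1/108.
Sarita is living and takes 1/108.
Rajiv is living and takes 1/108.
Eshan is living and takes 1/36.
Omkar predeceased; the 1/3 allotted to Omkar's branch passes to Omkar's issue by representation.
The 1/3 is divided into 2 equal shares of 1/6 among Yamini, Bhavna.
Yamini is living and takes 1/6.
Bhavna is living and takes 1/6.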